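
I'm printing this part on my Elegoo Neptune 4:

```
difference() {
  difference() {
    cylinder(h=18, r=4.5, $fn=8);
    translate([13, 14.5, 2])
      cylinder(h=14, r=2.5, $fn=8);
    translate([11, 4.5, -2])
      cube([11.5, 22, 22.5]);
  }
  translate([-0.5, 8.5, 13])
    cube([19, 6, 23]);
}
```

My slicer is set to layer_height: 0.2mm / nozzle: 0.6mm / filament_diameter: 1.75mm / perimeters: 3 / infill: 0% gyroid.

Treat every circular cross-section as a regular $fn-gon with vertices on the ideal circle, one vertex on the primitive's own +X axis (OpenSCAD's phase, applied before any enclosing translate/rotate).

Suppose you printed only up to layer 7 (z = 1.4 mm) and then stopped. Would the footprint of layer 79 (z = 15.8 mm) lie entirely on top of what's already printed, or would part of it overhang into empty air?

entirely on top

Compare the two slices. At z = 1.4: the cylinder: section is a regular 8-gon, circumradius r=4.5 (area = (8/2)·4.500²·sin(360°/8) = 57.28 mm²); the cylinder at (13, 14.5) is not intersected at this z (z outside [2, 16]); the cube at (11, 4.5) (footprint 11.5×22) is included at this height (area 253.00 mm²); Taking the first minus the rest: starting from the r=4.5 cylinder (57.28 mm²), the 11.5×22 cube at (11, 4.5) misses the remaining region (no effect) — area = 57.28 mm²; the cube at (-0.5, 8.5) is absent (z outside [13, 36]); Taking the first minus the rest: none of the subtracted shapes is present at this height, so that combined region is unchanged — area = 57.28 mm². At z = 15.8: the cylinder: section is a regular 8-gon, circumradius r=4.5 (area = (8/2)·4.500²·sin(360°/8) = 57.28 mm²); the cylinder at (13, 14.5): section is a regular 8-gon, circumradius r=2.5 (area = (8/2)·2.500²·sin(360°/8) = 17.68 mm²); the 11.5×22 cube at (11, 4.5) contributes its full rectangle (area 253.00 mm²); Subtracting the remaining from the first: starting from the r=4.5 cylinder (57.28 mm²), the r=2.5 cylinder at (13, 14.5) misses the remaining region (no effect); the 11.5×22 cube at (11, 4.5) misses the remaining region (no effect) — area = 57.28 mm²; the cube at (-0.5, 8.5) is present — its section is the full 19×6 rectangle (area 114.00 mm²); After the difference (first − rest): starting from the result so far (57.28 mm²), the 19×6 cube at (-0.5, 8.5) misses the remaining region (no effect) — area = 57.28 mm². Checking containment: the cross-section at z = 15.8 is a subset of the cross-section at z = 1.4.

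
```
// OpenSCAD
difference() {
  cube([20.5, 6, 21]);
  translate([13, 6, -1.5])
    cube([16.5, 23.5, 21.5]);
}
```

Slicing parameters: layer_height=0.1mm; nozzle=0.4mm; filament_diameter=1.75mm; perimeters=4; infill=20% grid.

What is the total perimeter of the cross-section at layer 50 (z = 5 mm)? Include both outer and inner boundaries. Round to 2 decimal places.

At z = 5 mm: the cube (footprint 20.5×6) is included at this height (perimeter 53.00 mm); the cube at (13, 6) (footprint 16.5×23.5) is included at this height (perimeter 80.00 mm); Taking the first minus the rest: starting from the 20.5×6 cube, the 16.5×23.5 cube at (13, 6) misses the remaining region (no effect) — boundary = 53.00 mm. Overall, the cross-section is a single solid region. Total boundary length (outer) = 53.00 mm.

53.00 mm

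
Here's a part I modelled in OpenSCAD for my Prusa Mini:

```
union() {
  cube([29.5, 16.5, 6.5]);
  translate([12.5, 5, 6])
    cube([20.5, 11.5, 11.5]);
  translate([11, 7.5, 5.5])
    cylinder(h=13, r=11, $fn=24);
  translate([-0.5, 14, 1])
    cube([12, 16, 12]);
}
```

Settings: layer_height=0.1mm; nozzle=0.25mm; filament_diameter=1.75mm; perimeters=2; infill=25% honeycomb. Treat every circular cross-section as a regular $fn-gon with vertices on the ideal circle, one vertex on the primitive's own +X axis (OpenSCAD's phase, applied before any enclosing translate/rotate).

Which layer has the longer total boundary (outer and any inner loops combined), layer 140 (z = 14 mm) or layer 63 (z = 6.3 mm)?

Layer 140 (z = 14): the cube does not reach this height (z outside [0, 6.5]); the cube at (12.5, 5) (footprint 20.5×11.5) is included at this height (perimeter 64.00 mm); the r=11 cylinder at (11, 7.5) gives a regular 24-gon of circumradius 11 (constant along its height) (perimeter = 2·24·11.000·sin(180°/24) = 68.92 mm); the cube at (-0.5, 14) does not reach this height (z outside [1, 13]); Combining (union): the regions partially overlap (shared area 95.60 mm²), so the edge portions inside another operand are dropped and the merged outline is re-measured after clipping — boundary = 94.42 mm. So its perimeter = 94.42 mm. Layer 63 (z = 6.3): the cube (footprint 29.5×16.5) is included at this height (perimeter 92.00 mm); the 20.5×11.5 cube at (12.5, 5) contributes its full rectangle (perimeter 64.00 mm); the r=11 cylinder at (11, 7.5) contributes a regular 24-gon of circumradius 11 (perimeter = 2·24·11.000·sin(180°/24) = 68.92 mm); the 12×16 cube at (-0.5, 14) contributes its full rectangle (perimeter 56.00 mm); Taking the union: the regions partially overlap (shared area 555.01 mm²), so the edge portions inside another operand are dropped and the merged outline is re-measured after clipping — boundary = 127.43 mm. So its perimeter = 127.43 mm. Layer 63 is larger (127.43 vs 94.42 mm).

layer 63 (z = 6.3 mm)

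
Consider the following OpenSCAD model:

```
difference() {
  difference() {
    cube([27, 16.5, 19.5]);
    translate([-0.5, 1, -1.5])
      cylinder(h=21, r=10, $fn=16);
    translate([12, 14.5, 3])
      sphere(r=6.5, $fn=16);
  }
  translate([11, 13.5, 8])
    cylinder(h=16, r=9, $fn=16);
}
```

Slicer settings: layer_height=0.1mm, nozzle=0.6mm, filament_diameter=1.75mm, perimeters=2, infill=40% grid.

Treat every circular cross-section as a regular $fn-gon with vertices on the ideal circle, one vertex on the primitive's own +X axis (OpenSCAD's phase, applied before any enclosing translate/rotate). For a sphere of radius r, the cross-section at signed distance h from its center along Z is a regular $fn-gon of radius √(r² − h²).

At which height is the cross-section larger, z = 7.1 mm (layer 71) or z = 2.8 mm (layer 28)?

layer 71 (z = 7.1 mm)

Layer 71 (z = 7.1): the cube is present — its section is the full 27×16.5 rectangle (area 445.50 mm²); the r=10 cylinder at (-0.5, 1) contributes a regular 16-gon of circumradius 10 (area = (16/2)·10.000²·sin(360°/16) = 306.15 mm²); the sphere at (12, 14.5): section is a regular 16-gon, circumradius = √(r²−h²) = √(6.5²−4.1²) = 5.044 (area = (16/2)·5.044²·sin(360°/16) = 77.88 mm²); After the difference (first − rest): starting from the 27×16.5 cube (445.50 mm²), the r=10 cylinder at (-0.5, 1) partially overlaps it — only the 80.96 mm² overlap (of its 306.15 mm²) is removed, clipping the outline; the r=6.5 sphere at (12, 14.5) partially overlaps it — only the 58.32 mm² overlap (of its 77.88 mm²) is removed, clipping the outline — area = 306.22 mm²; the cylinder at (11, 13.5) is absent (z outside [8, 24]); Subtracting the remaining from the first: none of the subtracted shapes is present at this height, so the result so far is unchanged — area = 306.22 mm². So its area = 306.22 mm². Layer 28 (z = 2.8): the cube is present — its section is the full 27×16.5 rectangle (area 445.50 mm²); the r=10 cylinder at (-0.5, 1) contributes a regular 16-gon of circumradius 10 (area = (16/2)·10.000²·sin(360°/16) = 306.15 mm²); the r=6.5 sphere at (12, 14.5) slices to a regular 16-gon of circumradius 6.497 (√(r²−h²) with h=0.2 from center) (area = (16/2)·6.497²·sin(360°/16) = 129.22 mm²); Subtracting the remaining from the first: starting from the 27×16.5 cube (445.50 mm²), the r=10 cylinder at (-0.5, 1) partially overlaps it — only the 80.96 mm² overlap (of its 306.15 mm²) is removed, clipping the outline; the r=6.5 sphere at (12, 14.5) partially overlaps it — only the 89.80 mm² overlap (of its 129.22 mm²) is removed, clipping the outline — area = 274.73 mm²; the cylinder at (11, 13.5) does not reach this height (z outside [8, 24]); Subtracting the remaining from the first: none of the subtracted shapes is present at this height, so that combined region is unchanged — area = 274.73 mm². So its area = 274.73 mm². Layer 71 is larger (306.22 vs 274.73 mm²).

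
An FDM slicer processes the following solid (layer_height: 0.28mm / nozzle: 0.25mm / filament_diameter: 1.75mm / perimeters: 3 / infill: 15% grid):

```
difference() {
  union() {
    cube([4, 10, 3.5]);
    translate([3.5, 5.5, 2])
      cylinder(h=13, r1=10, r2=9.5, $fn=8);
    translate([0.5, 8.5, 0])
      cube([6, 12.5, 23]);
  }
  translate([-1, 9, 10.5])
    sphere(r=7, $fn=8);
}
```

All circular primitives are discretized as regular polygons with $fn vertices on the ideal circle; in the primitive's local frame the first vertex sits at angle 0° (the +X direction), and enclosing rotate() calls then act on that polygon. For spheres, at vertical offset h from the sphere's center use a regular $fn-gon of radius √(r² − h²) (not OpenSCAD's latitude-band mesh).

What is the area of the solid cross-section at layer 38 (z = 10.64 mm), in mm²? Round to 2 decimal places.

At z = 10.64 mm: the cube is not intersected at this z (z outside [0, 3.5]); the cone at (3.5, 5.5): at t=0.665 of its height the radius interpolates to r₁+(r₂−r₁)t = 9.668, giving a regular 8-gon of that circumradius (area = (8/2)·9.668²·sin(360°/8) = 264.36 mm²); the cube at (0.5, 8.5) (footprint 6×12.5) is included at this height (area 75.00 mm²); Taking the union: the regions partially overlap — summed areas 339.36 mm² minus the doubly-counted overlap 36.28 mm² gives 303.08 mm² — area = 303.08 mm²; the sphere at (-1, 9): section is a regular 8-gon, circumradius = √(r²−h²) = √(7²−0.14²) = 6.999 (area = (8/2)·6.999²·sin(360°/8) = 138.54 mm²); After the difference (first − rest): starting from the result so far (303.08 mm²), the r=7 sphere at (-1, 9) partially overlaps it — only the 105.02 mm² overlap (of its 138.54 mm²) is removed, clipping the outline — area = 198.05 mm². Overall, the cross-section is a single solid region. Net area = 198.05 mm².

198.05 mm²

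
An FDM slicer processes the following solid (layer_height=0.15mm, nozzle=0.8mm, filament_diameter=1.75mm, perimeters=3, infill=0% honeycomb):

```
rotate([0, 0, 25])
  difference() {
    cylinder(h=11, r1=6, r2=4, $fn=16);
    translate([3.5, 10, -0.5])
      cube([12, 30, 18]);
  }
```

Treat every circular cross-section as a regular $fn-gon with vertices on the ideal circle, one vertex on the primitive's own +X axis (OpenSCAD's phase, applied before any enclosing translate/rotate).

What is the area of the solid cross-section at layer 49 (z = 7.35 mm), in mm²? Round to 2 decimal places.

66.59 mm²

At z = 7.35 mm: the cone: at t=0.668 of its height the radius interpolates to r₁+(r₂−r₁)t = 4.664, giving a regular 16-gon of that circumradius (area = (16/2)·4.664²·sin(360°/16) = 66.59 mm²); the cube at (3.5, 10) (footprint 12×30) is included at this height (area 360.00 mm²); Taking the first minus the rest: starting from the cone (66.59 mm²), the 12×30 cube at (3.5, 10) misses the remaining region (no effect) — area = 66.59 mm²; (whole slice rotated 25° about Z — lengths, areas and connectivity unchanged). Overall, the cross-section is a single solid region. Net area = 66.59 mm².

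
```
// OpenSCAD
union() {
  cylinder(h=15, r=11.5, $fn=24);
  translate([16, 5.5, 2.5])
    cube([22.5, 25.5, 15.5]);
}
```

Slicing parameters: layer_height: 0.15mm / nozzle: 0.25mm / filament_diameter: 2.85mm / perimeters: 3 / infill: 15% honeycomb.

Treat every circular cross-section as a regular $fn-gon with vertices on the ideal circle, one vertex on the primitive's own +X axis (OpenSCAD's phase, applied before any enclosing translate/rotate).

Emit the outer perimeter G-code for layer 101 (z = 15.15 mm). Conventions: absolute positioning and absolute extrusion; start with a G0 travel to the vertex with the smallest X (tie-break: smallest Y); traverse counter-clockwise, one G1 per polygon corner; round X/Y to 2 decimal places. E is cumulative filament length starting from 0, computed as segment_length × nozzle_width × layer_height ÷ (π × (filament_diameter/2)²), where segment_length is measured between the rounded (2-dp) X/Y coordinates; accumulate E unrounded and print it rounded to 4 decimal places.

G0 X16.00 Y5.50 Z15.15
G1 X38.50 Y5.50 E0.1323
G1 X38.50 Y31.00 E0.2822
G1 X16.00 Y31.00 E0.4144
G1 X16.00 Y5.50 E0.5643

At z = 15.15 mm: the cylinder does not reach this height (z outside [0, 15]); the 22.5×25.5 cube at (16, 5.5) contributes its full rectangle; Merging all regions: only the 22.5×25.5 cube at (16, 5.5) is present, so the union is just that shape — 1 connected region. The outline is a single polygon with 4 vertices. Extrusion per mm of travel: 0.25 × 0.15 / (π × 1.425²) = 0.005878. Accumulating E over each segment gives final E = 0.5643.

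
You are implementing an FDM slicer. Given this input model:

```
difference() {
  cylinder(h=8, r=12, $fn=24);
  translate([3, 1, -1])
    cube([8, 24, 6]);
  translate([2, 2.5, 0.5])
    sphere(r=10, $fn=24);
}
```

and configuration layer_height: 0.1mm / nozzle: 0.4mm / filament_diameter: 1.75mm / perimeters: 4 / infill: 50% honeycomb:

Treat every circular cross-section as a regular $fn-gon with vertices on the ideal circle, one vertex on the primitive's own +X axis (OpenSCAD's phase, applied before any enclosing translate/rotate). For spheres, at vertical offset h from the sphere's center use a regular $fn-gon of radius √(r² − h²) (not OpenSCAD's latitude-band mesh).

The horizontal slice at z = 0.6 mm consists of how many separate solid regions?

1

At z = 0.6 mm: the cylinder: section is a regular 24-gon, circumradius r=12; the cube at (3, 1) (footprint 8×24) is included at this height; the sphere at (2, 2.5): section is a regular 24-gon, circumradius = √(r²−h²) = √(10²−0.1²) = 9.999; Taking the first minus the rest: starting from the r=12 cylinder, the 8×24 cube at (3, 1) partially overlaps it — only the 65.51 mm² overlap (of its 192.00 mm²) is removed, clipping the outline; the r=10 sphere at (2, 2.5) partially overlaps it — only the 229.45 mm² overlap (of its 310.55 mm²) is removed, clipping the outline — 1 connected region. The result has 1 disconnected region.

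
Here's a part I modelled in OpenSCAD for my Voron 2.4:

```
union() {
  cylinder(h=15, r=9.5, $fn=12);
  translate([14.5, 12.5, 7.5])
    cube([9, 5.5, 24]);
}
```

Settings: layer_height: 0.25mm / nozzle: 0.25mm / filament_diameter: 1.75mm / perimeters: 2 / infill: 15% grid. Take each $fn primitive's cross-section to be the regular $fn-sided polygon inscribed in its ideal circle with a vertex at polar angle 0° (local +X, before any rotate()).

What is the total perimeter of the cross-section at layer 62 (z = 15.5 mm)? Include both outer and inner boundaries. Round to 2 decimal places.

At z = 15.5 mm: the cylinder is absent (z outside [0, 15]); the cube at (14.5, 12.5) (footprint 9×5.5) is included at this height (perimeter 29.00 mm); Combining (union): only the 9×5.5 cube at (14.5, 12.5) is present, so the union is just that shape — boundary = 29.00 mm. Overall, the cross-section is a single solid region. Total boundary length (outer) = 29.00 mm.

29.00 mm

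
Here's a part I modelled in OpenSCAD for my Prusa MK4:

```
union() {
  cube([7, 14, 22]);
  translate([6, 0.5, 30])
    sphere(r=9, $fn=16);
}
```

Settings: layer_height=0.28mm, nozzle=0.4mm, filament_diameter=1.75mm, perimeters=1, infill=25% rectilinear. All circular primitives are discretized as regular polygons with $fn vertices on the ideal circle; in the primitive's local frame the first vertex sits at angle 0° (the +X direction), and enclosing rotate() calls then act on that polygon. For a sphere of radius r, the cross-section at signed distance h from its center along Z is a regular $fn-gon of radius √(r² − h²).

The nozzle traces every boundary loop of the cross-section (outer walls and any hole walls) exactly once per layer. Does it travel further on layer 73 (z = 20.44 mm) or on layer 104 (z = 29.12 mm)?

Layer 73 (z = 20.44): the cube is present — its section is the full 7×14 rectangle (perimeter 42.00 mm); the sphere at (6, 0.5) is not intersected at this z (|z−center|=9.560 > r=9); Taking the union: only the 7×14 cube is present, so the union is just that shape — boundary = 42.00 mm. So its perimeter = 42.00 mm. Layer 104 (z = 29.12): the cube does not reach this height (z outside [0, 22]); the r=9 sphere at (6, 0.5) contributes a regular 16-gon of circumradius √(9²−0.88²) = 8.957 (perimeter = 2·16·8.957·sin(180°/16) = 55.92 mm); Taking the union: only the r=9 sphere at (6, 0.5) is present, so the union is just that shape — boundary = 55.92 mm. So its perimeter = 55.92 mm. Layer 104 is larger (55.92 vs 42.00 mm).

layer 104 (z = 29.12 mm)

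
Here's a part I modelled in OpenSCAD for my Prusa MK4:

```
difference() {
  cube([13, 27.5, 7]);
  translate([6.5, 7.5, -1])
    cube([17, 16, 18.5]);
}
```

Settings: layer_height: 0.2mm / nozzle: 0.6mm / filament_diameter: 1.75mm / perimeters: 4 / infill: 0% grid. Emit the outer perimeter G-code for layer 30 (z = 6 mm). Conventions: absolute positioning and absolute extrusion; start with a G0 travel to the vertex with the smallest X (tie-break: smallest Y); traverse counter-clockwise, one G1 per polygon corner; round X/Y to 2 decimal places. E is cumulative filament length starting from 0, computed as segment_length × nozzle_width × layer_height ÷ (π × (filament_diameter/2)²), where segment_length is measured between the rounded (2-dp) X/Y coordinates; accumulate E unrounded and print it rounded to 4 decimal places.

G0 X0.00 Y0.00 Z6.00
G1 X13.00 Y0.00 E0.6486
G1 X13.00 Y7.50 E1.0227
G1 X6.50 Y7.50 E1.3470
G1 X6.50 Y23.50 E2.1453
G1 X13.00 Y23.50 E2.4696
G1 X13.00 Y27.50 E2.6691
G1 X0.00 Y27.50 E3.3177
G1 X0.00 Y0.00 E4.6897

At z = 6 mm: the cube is present — its section is the full 13×27.5 rectangle; the cube at (6.5, 7.5) (footprint 17×16) is included at this height; Taking the first minus the rest: starting from the 13×27.5 cube, the 17×16 cube at (6.5, 7.5) partially overlaps it — only the 104.00 mm² overlap (of its 272.00 mm²) is removed, clipping the outline — 1 connected region. The outline is a single polygon with 8 vertices. Extrusion per mm of travel: 0.6 × 0.2 / (π × 0.875²) = 0.049890. Accumulating E over each segment gives final E = 4.6897.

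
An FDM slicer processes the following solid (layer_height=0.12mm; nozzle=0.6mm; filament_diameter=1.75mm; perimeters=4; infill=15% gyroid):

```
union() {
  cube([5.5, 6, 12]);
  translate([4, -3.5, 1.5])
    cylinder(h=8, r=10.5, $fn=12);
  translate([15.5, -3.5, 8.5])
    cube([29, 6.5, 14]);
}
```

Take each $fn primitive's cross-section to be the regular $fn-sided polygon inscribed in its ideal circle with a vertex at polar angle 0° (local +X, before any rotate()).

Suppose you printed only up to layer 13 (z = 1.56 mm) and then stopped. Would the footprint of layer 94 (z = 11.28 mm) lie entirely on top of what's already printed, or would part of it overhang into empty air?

Compare the two slices. At z = 1.56: the cube is present — its section is the full 5.5×6 rectangle (area 33.00 mm²); the r=10.5 cylinder at (4, -3.5) gives a regular 12-gon of circumradius 10.5 (constant along its height) (area = (12/2)·10.500²·sin(360°/12) = 330.75 mm²); the cube at (15.5, -3.5) is not intersected at this z (z outside [8.5, 22.5]); Merging all regions: the regions partially overlap — summed areas 363.75 mm² minus the doubly-counted overlap 32.99 mm² gives 330.76 mm² — area = 330.76 mm². At z = 11.28: the 5.5×6 cube contributes its full rectangle (area 33.00 mm²); the cylinder at (4, -3.5) is absent (z outside [1.5, 9.5]); the 29×6.5 cube at (15.5, -3.5) contributes its full rectangle (area 188.50 mm²); Taking the union: the 2 present regions are separate (no shared area or edge), so areas and boundary lengths simply add and each stays a separate island — area = 221.50 mm². Checking containment: at z = 11.28 the cross-section extends beyond the z = 1.56 cross-section by about 188.50 mm².

part overhangs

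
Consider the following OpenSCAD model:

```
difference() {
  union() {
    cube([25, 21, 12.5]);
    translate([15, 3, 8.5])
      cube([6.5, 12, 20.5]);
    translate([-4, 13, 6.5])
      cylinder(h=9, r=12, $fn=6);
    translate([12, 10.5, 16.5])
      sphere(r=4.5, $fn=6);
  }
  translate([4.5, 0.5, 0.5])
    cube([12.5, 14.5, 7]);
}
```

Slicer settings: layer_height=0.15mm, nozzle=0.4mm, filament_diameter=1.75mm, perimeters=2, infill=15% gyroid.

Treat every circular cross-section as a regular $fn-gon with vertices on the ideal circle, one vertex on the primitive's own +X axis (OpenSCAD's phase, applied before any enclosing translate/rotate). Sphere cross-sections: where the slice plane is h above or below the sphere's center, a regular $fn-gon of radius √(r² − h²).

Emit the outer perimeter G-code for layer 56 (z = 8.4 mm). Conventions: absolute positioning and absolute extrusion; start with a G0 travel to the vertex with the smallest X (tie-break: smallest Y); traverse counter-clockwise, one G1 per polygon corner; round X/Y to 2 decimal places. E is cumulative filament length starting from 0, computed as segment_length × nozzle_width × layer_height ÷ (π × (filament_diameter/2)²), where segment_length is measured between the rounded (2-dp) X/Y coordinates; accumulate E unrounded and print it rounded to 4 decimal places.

G0 X-16.00 Y13.00 Z8.40
G1 X-10.00 Y2.61 E0.2993
G1 X0.00 Y2.61 E0.5487
G1 X0.00 Y0.00 E0.6138
G1 X25.00 Y0.00 E1.2375
G1 X25.00 Y21.00 E1.7613
G1 X3.38 Y21.00 E2.3006
G1 X2.00 Y23.39 E2.3695
G1 X-10.00 Y23.39 E2.6688
G1 X-16.00 Y13.00 E2.9681

At z = 8.4 mm: the cube is present — its section is the full 25×21 rectangle; the cube at (15, 3) is absent (z outside [8.5, 29]); the cylinder at (-4, 13): section is a regular 6-gon, circumradius r=12; the sphere at (12, 10.5) is not intersected at this z (|z−center|=8.100 > r=4.5); Combining (union): the regions partially overlap (shared area 97.49 mm²), so overlapping operands fuse into one piece — 1 connected region; the cube at (4.5, 0.5) is not intersected at this z (z outside [0.5, 7.5]); Subtracting the remaining from the first: none of the subtracted shapes is present at this height, so that combined region is unchanged — 1 connected region. The outline is a single polygon with 9 vertices. Extrusion per mm of travel: 0.4 × 0.15 / (π × 0.875²) = 0.024945. Accumulating E over each segment gives final E = 2.9681.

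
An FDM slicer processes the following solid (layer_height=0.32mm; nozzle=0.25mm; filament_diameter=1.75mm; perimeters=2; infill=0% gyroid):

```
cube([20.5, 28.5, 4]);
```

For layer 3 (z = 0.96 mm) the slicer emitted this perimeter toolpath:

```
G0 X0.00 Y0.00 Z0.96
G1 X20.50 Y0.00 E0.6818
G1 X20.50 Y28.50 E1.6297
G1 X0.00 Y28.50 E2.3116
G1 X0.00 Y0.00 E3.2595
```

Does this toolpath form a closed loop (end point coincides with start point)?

yes

Start point (G0): (0.00, 0.00). End point (last G1): the path returns to the start — closed.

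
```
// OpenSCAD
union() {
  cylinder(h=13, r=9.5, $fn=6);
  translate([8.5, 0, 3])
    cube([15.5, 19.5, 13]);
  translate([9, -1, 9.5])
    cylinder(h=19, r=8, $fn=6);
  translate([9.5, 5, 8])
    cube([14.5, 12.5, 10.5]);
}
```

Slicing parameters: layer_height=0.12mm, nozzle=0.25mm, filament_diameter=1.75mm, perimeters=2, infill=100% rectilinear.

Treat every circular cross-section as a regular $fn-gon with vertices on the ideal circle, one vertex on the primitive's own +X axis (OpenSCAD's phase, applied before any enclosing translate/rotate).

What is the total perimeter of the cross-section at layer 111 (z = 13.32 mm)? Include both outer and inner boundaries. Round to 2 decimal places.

At z = 13.32 mm: the cylinder does not reach this height (z outside [0, 13]); the 15.5×19.5 cube at (8.5, 0) contributes its full rectangle (perimeter 70.00 mm); the r=8 cylinder at (9, -1) gives a regular 6-gon of circumradius 8 (constant along its height) (perimeter = 2·6·8.000·sin(180°/6) = 48.00 mm); the 14.5×12.5 cube at (9.5, 5) contributes its full rectangle (perimeter 54.00 mm); Combining (union): the regions partially overlap (shared area 218.07 mm²), so the edge portions inside another operand are dropped and the merged outline is re-measured after clipping — boundary = 92.80 mm. Overall, the cross-section is a single solid region. Total boundary length (outer) = 92.80 mm.

92.80 mm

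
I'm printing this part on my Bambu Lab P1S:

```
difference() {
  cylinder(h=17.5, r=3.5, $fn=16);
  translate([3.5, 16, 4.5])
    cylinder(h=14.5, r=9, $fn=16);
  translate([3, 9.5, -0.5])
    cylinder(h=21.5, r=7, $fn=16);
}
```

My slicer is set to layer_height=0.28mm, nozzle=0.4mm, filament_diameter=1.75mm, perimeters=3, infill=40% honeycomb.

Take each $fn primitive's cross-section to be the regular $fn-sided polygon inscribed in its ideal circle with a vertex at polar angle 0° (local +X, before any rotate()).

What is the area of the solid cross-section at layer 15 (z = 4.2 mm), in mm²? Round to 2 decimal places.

At z = 4.2 mm: the r=3.5 cylinder gives a regular 16-gon of circumradius 3.5 (constant along its height) (area = (16/2)·3.500²·sin(360°/16) = 37.50 mm²); the cylinder at (3.5, 16) is not intersected at this z (z outside [4.5, 19]); the r=7 cylinder at (3, 9.5) gives a regular 16-gon of circumradius 7 (constant along its height) (area = (16/2)·7.000²·sin(360°/16) = 150.01 mm²); Subtracting the remaining from the first: starting from the r=3.5 cylinder (37.50 mm²), the r=7 cylinder at (3, 9.5) partially overlaps it — only the 0.73 mm² overlap (of its 150.01 mm²) is removed, clipping the outline — area = 36.78 mm². Overall, the cross-section is a single solid region. Net area = 36.78 mm².

36.78 mm²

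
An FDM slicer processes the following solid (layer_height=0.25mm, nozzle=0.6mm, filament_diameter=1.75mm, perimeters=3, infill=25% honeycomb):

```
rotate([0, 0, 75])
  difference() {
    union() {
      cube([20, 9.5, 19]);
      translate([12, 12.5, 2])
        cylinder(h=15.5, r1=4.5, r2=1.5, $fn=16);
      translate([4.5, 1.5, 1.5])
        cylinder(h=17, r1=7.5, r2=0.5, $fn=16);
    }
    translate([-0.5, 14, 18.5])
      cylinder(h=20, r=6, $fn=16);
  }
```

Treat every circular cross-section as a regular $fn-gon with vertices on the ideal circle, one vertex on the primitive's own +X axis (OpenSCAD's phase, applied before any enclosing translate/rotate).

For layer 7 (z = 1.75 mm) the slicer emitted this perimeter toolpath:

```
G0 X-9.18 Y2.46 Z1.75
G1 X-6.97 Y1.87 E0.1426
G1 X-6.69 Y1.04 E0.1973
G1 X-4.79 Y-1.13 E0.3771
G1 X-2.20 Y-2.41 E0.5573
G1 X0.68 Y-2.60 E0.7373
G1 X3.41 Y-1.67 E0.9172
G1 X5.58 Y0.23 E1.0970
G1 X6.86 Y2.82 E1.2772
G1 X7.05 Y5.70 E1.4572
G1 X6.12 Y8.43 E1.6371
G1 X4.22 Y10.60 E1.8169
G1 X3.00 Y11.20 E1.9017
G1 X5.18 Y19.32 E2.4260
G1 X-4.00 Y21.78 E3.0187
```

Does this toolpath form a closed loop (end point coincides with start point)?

Start point (G0): (-9.18, 2.46). End point (last G1): the path does not return to the start — open.

no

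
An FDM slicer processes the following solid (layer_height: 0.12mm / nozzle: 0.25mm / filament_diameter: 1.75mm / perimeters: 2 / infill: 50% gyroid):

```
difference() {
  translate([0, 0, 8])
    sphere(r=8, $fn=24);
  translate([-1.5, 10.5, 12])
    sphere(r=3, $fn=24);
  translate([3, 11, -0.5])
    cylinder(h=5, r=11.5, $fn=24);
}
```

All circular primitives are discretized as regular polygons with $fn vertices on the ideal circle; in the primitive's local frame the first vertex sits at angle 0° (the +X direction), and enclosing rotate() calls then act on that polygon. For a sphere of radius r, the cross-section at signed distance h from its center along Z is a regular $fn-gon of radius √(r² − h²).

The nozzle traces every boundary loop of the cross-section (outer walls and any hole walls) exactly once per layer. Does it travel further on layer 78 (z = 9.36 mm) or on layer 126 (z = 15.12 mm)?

Layer 78 (z = 9.36): the r=8 sphere slices to a regular 24-gon of circumradius 7.884 (√(r²−h²) with h=1.36 from center) (perimeter = 2·24·7.884·sin(180°/24) = 49.39 mm); the sphere at (-1.5, 10.5): section is a regular 24-gon, circumradius = √(r²−h²) = √(3²−2.64²) = 1.425 (perimeter = 2·24·1.425·sin(180°/24) = 8.93 mm); the cylinder at (3, 11) does not reach this height (z outside [-0.5, 4.5]); After the difference (first − rest): starting from the r=8 sphere, the r=3 sphere at (-1.5, 10.5) misses the remaining region (no effect) — boundary = 49.39 mm. So its perimeter = 49.39 mm. Layer 126 (z = 15.12): the sphere: section is a regular 24-gon, circumradius = √(r²−h²) = √(8²−7.12²) = 3.648 (perimeter = 2·24·3.648·sin(180°/24) = 22.85 mm); the sphere at (-1.5, 10.5) is absent (|z−center|=3.120 > r=3); the cylinder at (3, 11) is not intersected at this z (z outside [-0.5, 4.5]); Taking the first minus the rest: none of the subtracted shapes is present at this height, so the r=8 sphere is unchanged — boundary = 22.85 mm. So its perimeter = 22.85 mm. Layer 78 is larger (49.39 vs 22.85 mm).

layer 78 (z = 9.36 mm)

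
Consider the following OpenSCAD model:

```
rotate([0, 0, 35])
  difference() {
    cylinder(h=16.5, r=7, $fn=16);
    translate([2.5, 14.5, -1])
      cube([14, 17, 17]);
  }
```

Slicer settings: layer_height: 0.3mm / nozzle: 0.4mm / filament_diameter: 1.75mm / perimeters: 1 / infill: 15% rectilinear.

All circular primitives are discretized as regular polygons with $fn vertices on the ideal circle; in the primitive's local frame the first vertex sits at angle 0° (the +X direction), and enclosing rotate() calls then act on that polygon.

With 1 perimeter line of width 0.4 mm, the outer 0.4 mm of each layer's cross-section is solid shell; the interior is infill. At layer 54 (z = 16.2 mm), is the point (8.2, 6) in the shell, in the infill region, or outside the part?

outside

At z = 16.2 mm: the r=7 cylinder gives a regular 16-gon of circumradius 7 (constant along its height); the cube at (2.5, 14.5) is absent (z outside [-1, 16]); Taking the first minus the rest: none of the subtracted shapes is present at this height, so the r=7 cylinder is unchanged — 1 connected region; (rotated 35° about Z; rotation is an isometry so areas/perimeters/island counts are preserved). Overall, the cross-section is a single solid region. Undo the 35° rotation: the query point maps to (10.159, 0.212) in the un-rotated model frame. The nearest boundary edge runs (7.00, 0.00)→(6.47, 2.68); distance from the point to it = 3.17 mm. The point is not inside any of the regions above, so it lies outside the cross-section (3.17 mm from the nearest boundary).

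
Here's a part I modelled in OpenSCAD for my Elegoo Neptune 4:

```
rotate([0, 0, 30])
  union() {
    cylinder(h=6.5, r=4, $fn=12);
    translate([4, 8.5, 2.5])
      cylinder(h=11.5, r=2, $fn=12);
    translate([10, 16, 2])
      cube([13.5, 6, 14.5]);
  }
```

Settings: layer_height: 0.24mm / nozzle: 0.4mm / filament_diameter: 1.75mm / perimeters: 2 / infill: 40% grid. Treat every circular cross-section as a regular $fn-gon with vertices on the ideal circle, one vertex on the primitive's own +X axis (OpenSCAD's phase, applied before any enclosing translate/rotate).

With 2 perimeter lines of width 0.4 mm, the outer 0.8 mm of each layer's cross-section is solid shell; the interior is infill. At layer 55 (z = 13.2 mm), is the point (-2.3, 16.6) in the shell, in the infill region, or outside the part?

outside

At z = 13.2 mm: the cylinder is absent (z outside [0, 6.5]); the r=2 cylinder at (4, 8.5) contributes a regular 12-gon of circumradius 2; the cube at (10, 16) is present — its section is the full 13.5×6 rectangle; Taking the union: the 2 present regions are separate (no shared area or edge), so areas and boundary lengths simply add and each stays a separate island — 2 connected regions; (rotated 30° about Z; rotation is an isometry so areas/perimeters/island counts are preserved). Overall, the cross-section has 2 separate islands. Undo the 30° rotation: the query point maps to (6.308, 15.526) in the un-rotated model frame. The nearest boundary edge runs (23.50, 16.00)→(10.00, 16.00); distance from the point to it = 3.72 mm. The point is not inside any of the regions above, so it lies outside the cross-section (3.72 mm from the nearest boundary).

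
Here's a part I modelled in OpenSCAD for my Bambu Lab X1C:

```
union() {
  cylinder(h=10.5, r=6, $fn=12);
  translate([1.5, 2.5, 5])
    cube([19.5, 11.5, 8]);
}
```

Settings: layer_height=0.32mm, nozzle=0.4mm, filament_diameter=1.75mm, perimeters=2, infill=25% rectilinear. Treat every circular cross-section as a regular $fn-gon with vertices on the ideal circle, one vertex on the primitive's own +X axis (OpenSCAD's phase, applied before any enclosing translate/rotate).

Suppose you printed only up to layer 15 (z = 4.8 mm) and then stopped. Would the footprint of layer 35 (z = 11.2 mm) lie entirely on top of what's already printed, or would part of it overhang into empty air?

part overhangs

Compare the two slices. At z = 4.8: the r=6 cylinder gives a regular 12-gon of circumradius 6 (constant along its height) (area = (12/2)·6.000²·sin(360°/12) = 108.00 mm²); the cube at (1.5, 2.5) does not reach this height (z outside [5, 13]); Combining (union): only the r=6 cylinder is present, so the union is just that shape — area = 108.00 mm². At z = 11.2: the cylinder is not intersected at this z (z outside [0, 10.5]); the cube at (1.5, 2.5) is present — its section is the full 19.5×11.5 rectangle (area 224.25 mm²); Combining (union): only the 19.5×11.5 cube at (1.5, 2.5) is present, so the union is just that shape — area = 224.25 mm². Checking containment: at z = 11.2 the cross-section extends beyond the z = 4.8 cross-section by about 216.36 mm².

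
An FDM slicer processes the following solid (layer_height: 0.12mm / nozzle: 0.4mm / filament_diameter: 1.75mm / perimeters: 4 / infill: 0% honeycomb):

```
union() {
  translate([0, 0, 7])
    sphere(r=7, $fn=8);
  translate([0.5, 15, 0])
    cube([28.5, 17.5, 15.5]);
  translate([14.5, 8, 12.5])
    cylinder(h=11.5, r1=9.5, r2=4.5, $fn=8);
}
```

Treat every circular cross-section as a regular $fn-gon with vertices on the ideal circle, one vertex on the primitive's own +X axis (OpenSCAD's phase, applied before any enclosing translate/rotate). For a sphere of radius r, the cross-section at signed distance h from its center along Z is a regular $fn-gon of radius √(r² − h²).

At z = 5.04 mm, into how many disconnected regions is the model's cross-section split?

2

At z = 5.04 mm: the sphere: section is a regular 8-gon, circumradius = √(r²−h²) = √(7²−1.96²) = 6.720; the cube at (0.5, 15) is present — its section is the full 28.5×17.5 rectangle; the cone at (14.5, 8) does not reach this height (z outside [12.5, 24]); Merging all regions: the 2 present regions are separate (no shared area or edge), so areas and boundary lengths simply add and each stays a separate island — 2 connected regions. The result has 2 disconnected regions.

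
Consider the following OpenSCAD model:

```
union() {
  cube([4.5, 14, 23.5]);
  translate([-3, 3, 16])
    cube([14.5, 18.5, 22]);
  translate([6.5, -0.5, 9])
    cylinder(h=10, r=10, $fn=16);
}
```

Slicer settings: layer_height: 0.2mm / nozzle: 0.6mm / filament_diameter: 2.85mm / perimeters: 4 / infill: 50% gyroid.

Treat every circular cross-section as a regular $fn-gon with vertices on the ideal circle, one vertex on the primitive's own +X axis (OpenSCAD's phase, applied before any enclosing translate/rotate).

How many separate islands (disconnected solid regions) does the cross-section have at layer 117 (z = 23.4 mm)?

At z = 23.4 mm: the cube (footprint 4.5×14) is included at this height; the 14.5×18.5 cube at (-3, 3) contributes its full rectangle; the cylinder at (6.5, -0.5) is not intersected at this z (z outside [9, 19]); Merging all regions: the regions partially overlap (shared area 49.50 mm²), so overlapping operands fuse into one piece — 1 connected region. Overall, the cross-section is a single solid region. Island count = 1.

1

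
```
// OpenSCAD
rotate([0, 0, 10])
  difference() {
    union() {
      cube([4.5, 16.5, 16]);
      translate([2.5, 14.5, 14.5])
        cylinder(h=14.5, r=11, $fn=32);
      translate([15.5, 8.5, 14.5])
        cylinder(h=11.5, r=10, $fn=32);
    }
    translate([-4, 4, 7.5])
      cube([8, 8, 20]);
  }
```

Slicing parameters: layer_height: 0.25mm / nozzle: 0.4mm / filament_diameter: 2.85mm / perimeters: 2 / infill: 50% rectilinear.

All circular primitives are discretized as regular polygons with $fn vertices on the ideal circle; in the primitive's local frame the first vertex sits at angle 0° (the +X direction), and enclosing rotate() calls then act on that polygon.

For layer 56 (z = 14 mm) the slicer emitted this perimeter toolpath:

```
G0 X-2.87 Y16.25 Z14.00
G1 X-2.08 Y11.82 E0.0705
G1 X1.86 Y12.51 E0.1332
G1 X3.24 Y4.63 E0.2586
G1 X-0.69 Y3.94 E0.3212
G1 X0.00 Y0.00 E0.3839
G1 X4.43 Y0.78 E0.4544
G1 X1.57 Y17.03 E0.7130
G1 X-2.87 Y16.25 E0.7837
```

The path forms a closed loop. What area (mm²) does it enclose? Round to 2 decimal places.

42.26 mm²

Apply the shoelace formula to the sequence of (X, Y) vertices; enclosed area = 42.26 mm².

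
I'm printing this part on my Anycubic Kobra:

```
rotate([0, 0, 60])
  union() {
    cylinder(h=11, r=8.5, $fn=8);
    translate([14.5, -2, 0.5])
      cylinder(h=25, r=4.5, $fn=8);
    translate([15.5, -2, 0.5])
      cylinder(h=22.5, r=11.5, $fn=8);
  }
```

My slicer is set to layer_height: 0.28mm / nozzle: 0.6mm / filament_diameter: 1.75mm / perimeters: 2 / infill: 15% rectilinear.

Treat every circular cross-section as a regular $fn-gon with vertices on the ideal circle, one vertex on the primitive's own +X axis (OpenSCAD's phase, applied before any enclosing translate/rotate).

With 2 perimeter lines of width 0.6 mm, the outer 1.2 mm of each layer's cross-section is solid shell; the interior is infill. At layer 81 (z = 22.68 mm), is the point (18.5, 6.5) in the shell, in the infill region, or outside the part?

At z = 22.68 mm: the cylinder is not intersected at this z (z outside [0, 11]); the cylinder at (14.5, -2): section is a regular 8-gon, circumradius r=4.5; the cylinder at (15.5, -2): section is a regular 8-gon, circumradius r=11.5; Combining (union): the r=4.5 cylinder at (14.5, -2) lies entirely inside the r=11.5 cylinder at (15.5, -2), so the union is just the r=11.5 cylinder at (15.5, -2) — 1 connected region; (whole slice rotated 60° about Z — lengths, areas and connectivity unchanged). Overall, the cross-section is a single solid region. Undo the 60° rotation: the query point maps to (14.879, -12.771) in the un-rotated model frame. The nearest boundary edge runs (15.50, -13.50)→(7.37, -10.13); distance from the point to it = 0.44 mm. The point is inside the cross-section, 0.44 mm from the nearest boundary — within the 1.2 mm shell band (2 × 0.6).

shell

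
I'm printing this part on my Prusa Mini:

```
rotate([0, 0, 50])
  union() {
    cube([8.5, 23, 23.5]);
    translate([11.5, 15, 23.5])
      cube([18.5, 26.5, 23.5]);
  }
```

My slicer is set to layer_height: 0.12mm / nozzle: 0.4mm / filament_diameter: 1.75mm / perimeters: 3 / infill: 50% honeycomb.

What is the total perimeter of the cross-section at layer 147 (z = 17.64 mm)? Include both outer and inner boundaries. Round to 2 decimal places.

63.00 mm

At z = 17.64 mm: the 8.5×23 cube contributes its full rectangle (perimeter 63.00 mm); the cube at (11.5, 15) does not reach this height (z outside [23.5, 47]); Combining (union): only the 8.5×23 cube is present, so the union is just that shape — boundary = 63.00 mm; (rotated 50° about Z; rotation is an isometry so areas/perimeters/island counts are preserved). Overall, the cross-section is a single solid region. Total boundary length (outer) = 63.00 mm.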